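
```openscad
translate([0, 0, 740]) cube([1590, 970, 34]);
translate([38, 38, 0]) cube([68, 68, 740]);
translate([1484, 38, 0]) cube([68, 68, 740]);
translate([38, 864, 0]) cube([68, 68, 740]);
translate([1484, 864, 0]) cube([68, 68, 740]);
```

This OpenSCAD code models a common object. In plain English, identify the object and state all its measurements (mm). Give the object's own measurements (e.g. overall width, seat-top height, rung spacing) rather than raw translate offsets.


A table: top 1590 mm (x) × 970 mm (y), 34 mm thick, upper face at z = 774 mm, on four 68×68 mm square legs, each inset 38 mm from the nearest pair of top edges from z = 0 to the bottom of the top.


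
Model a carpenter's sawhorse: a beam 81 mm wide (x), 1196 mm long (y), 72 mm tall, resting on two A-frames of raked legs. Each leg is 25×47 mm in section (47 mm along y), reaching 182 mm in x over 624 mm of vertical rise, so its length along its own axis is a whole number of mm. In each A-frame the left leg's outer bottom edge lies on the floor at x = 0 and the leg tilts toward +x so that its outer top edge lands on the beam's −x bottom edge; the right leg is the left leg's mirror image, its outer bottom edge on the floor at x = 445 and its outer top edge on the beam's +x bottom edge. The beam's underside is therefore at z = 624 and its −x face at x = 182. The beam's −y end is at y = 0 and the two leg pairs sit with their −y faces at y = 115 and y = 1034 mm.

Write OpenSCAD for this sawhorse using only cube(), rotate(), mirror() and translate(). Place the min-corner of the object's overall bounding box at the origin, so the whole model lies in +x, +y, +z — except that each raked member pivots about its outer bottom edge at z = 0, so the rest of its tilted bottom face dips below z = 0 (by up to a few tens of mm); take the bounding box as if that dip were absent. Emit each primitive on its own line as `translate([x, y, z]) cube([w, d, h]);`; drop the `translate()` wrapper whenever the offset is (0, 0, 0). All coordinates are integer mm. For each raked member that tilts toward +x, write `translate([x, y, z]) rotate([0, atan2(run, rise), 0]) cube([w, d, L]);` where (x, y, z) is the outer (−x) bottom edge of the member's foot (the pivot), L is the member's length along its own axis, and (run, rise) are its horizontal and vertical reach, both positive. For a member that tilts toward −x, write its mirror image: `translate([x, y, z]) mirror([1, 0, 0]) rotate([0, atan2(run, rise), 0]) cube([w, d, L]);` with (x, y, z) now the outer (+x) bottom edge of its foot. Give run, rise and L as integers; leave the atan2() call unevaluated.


translate([182, 0, 624]) cube([81, 1196, 72]);
translate([0, 115, 0]) rotate([0, atan2(182, 624), 0]) cube([25, 47, 650]);
translate([445, 115, 0]) mirror([1, 0, 0]) rotate([0, atan2(182, 624), 0]) cube([25, 47, 650]);
translate([0, 1034, 0]) rotate([0, atan2(182, 624), 0]) cube([25, 47, 650]);
translate([445, 1034, 0]) mirror([1, 0, 0]) rotate([0, atan2(182, 624), 0]) cube([25, 47, 650]);


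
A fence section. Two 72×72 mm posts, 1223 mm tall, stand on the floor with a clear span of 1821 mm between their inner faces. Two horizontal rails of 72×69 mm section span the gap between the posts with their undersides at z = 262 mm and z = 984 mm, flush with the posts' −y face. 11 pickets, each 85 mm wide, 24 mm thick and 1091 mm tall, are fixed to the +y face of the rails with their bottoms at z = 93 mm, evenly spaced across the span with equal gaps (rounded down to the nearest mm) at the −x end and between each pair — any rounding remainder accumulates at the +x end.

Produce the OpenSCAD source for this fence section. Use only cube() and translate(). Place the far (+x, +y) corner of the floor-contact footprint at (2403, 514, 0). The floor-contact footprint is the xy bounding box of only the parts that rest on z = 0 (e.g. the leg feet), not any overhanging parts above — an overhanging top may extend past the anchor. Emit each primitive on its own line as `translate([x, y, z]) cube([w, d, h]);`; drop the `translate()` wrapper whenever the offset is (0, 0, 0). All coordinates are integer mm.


translate([438, 442, 0]) cube([72, 72, 1223]);
translate([2331, 442, 0]) cube([72, 72, 1223]);
translate([510, 442, 262]) cube([1821, 72, 69]);
translate([510, 442, 984]) cube([1821, 72, 69]);
translate([583, 514, 93]) cube([85, 24, 1091]);
translate([741, 514, 93]) cube([85, 24, 1091]);
translate([899, 514, 93]) cube([85, 24, 1091]);
translate([1057, 514, 93]) cube([85, 24, 1091]);
translate([1215, 514, 93]) cube([85, 24, 1091]);
translate([1373, 514, 93]) cube([85, 24, 1091]);
translate([1531, 514, 93]) cube([85, 24, 1091]);
translate([1689, 514, 93]) cube([85, 24, 1091]);
translate([1847, 514, 93]) cube([85, 24, 1091]);
translate([2005, 514, 93]) cube([85, 24, 1091]);
translate([2163, 514, 93]) cube([85, 24, 1091]);


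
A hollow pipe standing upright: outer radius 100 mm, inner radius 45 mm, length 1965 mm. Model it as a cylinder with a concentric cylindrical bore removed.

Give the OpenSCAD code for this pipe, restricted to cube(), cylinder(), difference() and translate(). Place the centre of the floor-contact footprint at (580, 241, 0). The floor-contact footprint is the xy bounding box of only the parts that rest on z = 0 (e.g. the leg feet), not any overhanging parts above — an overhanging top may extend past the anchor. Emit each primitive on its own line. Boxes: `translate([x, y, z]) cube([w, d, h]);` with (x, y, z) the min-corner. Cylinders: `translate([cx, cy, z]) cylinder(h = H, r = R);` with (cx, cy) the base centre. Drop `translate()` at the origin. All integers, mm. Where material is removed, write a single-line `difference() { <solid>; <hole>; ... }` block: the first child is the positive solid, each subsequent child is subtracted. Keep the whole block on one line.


difference() { translate([580, 241, 0]) cylinder(h = 1965, r = 100); translate([580, 241, 0]) cylinder(h = 1965, r = 45); }


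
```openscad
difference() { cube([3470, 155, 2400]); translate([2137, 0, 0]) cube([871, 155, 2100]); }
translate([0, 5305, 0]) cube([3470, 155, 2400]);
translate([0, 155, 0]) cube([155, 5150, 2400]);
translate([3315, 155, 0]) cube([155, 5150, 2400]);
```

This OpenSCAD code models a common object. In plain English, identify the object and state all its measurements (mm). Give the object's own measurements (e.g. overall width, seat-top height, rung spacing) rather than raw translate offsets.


A single room: four walls, each 2400 mm tall and 155 mm thick, enclosing an outside footprint 3470×5460 mm (x × y), no floor or roof. The front and back walls (−y and +y sides) run the full x-width; the side walls fit between their inner faces. A door opening 871 mm wide and 2100 mm tall is cut through the front wall from the floor up, its −x edge 2137 mm from the wall's −x end.


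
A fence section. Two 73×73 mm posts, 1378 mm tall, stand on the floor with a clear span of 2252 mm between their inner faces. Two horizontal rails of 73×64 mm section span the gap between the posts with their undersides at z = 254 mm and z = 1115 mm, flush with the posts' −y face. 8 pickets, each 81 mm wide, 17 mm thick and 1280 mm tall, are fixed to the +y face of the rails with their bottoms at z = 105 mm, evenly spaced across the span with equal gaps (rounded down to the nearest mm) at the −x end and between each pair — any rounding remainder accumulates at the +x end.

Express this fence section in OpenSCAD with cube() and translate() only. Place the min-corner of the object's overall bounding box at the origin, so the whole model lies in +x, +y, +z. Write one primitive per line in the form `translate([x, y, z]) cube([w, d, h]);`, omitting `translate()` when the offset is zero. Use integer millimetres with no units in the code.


cube([73, 73, 1378]);
translate([2325, 0, 0]) cube([73, 73, 1378]);
translate([73, 0, 254]) cube([2252, 73, 64]);
translate([73, 0, 1115]) cube([2252, 73, 64]);
translate([251, 73, 105]) cube([81, 17, 1280]);
translate([510, 73, 105]) cube([81, 17, 1280]);
translate([769, 73, 105]) cube([81, 17, 1280]);
translate([1028, 73, 105]) cube([81, 17, 1280]);
translate([1287, 73, 105]) cube([81, 17, 1280]);
translate([1546, 73, 105]) cube([81, 17, 1280]);
translate([1805, 73, 105]) cube([81, 17, 1280]);
translate([2064, 73, 105]) cube([81, 17, 1280]);


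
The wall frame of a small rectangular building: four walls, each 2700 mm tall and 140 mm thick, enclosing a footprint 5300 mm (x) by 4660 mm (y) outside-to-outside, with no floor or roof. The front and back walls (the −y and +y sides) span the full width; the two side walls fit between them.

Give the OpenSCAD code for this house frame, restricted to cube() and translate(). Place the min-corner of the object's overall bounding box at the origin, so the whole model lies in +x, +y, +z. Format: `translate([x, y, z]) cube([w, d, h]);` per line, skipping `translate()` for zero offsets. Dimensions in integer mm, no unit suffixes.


cube([5300, 140, 2700]);
translate([0, 4520, 0]) cube([5300, 140, 2700]);
translate([0, 140, 0]) cube([140, 4380, 2700]);
translate([5160, 140, 0]) cube([140, 4380, 2700]);


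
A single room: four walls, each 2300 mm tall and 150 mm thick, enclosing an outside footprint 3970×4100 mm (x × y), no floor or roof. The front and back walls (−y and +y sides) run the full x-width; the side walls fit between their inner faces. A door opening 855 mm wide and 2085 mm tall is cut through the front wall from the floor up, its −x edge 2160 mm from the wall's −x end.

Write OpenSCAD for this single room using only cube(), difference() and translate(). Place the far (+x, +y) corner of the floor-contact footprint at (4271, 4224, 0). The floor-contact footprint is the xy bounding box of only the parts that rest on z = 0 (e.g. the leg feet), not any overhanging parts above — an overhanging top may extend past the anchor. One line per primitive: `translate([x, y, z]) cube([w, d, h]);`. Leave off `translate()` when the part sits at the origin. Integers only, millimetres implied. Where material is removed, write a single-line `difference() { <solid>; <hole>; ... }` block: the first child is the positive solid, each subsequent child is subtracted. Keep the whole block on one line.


difference() { translate([301, 124, 0]) cube([3970, 150, 2300]); translate([2461, 124, 0]) cube([855, 150, 2085]); }
translate([301, 4074, 0]) cube([3970, 150, 2300]);
translate([301, 274, 0]) cube([150, 3800, 2300]);
translate([4121, 274, 0]) cube([150, 3800, 2300]);


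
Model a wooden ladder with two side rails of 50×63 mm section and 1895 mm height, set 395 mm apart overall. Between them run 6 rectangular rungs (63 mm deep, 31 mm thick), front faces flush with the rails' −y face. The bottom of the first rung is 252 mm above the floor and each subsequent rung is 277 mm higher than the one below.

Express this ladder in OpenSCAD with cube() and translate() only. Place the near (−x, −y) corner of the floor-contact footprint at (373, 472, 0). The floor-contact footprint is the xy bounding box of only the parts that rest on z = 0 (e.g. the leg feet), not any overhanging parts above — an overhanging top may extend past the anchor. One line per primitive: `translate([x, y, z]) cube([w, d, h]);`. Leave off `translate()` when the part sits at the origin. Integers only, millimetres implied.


translate([373, 472, 0]) cube([50, 63, 1895]);
translate([718, 472, 0]) cube([50, 63, 1895]);
translate([423, 472, 252]) cube([295, 63, 31]);
translate([423, 472, 529]) cube([295, 63, 31]);
translate([423, 472, 806]) cube([295, 63, 31]);
translate([423, 472, 1083]) cube([295, 63, 31]);
translate([423, 472, 1360]) cube([295, 63, 31]);
translate([423, 472, 1637]) cube([295, 63, 31]);


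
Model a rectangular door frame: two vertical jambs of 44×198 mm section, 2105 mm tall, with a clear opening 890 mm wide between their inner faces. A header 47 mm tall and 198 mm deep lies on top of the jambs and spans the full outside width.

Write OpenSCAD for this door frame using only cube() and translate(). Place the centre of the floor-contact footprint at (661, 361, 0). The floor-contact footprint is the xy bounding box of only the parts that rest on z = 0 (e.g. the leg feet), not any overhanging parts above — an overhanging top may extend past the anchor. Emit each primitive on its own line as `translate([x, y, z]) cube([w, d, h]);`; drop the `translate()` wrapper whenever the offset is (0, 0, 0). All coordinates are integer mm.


translate([172, 262, 0]) cube([44, 198, 2105]);
translate([1106, 262, 0]) cube([44, 198, 2105]);
translate([172, 262, 2105]) cube([978, 198, 47]);


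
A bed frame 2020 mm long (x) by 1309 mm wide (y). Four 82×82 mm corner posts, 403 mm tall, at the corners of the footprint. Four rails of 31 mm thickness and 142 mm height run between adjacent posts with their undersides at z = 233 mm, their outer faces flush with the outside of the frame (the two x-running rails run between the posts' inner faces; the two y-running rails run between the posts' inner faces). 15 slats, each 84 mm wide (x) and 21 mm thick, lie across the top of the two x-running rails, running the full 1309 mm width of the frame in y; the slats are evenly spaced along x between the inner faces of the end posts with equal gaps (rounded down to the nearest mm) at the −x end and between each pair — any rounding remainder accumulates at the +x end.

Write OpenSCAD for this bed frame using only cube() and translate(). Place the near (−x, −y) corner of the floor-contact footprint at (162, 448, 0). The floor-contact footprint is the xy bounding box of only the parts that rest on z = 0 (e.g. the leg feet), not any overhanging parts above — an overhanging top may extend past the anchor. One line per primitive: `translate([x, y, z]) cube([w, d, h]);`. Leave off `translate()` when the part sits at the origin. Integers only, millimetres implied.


translate([162, 448, 0]) cube([82, 82, 403]);
translate([162, 1675, 0]) cube([82, 82, 403]);
translate([2100, 448, 0]) cube([82, 82, 403]);
translate([2100, 1675, 0]) cube([82, 82, 403]);
translate([244, 448, 233]) cube([1856, 31, 142]);
translate([244, 1726, 233]) cube([1856, 31, 142]);
translate([162, 530, 233]) cube([31, 1145, 142]);
translate([2151, 530, 233]) cube([31, 1145, 142]);
translate([281, 448, 375]) cube([84, 1309, 21]);
translate([402, 448, 375]) cube([84, 1309, 21]);
translate([523, 448, 375]) cube([84, 1309, 21]);
translate([644, 448, 375]) cube([84, 1309, 21]);
translate([765, 448, 375]) cube([84, 1309, 21]);
translate([886, 448, 375]) cube([84, 1309, 21]);
translate([1007, 448, 375]) cube([84, 1309, 21]);
translate([1128, 448, 375]) cube([84, 1309, 21]);
translate([1249, 448, 375]) cube([84, 1309, 21]);
translate([1370, 448, 375]) cube([84, 1309, 21]);
translate([1491, 448, 375]) cube([84, 1309, 21]);
translate([1612, 448, 375]) cube([84, 1309, 21]);
translate([1733, 448, 375]) cube([84, 1309, 21]);
translate([1854, 448, 375]) cube([84, 1309, 21]);
translate([1975, 448, 375]) cube([84, 1309, 21]);


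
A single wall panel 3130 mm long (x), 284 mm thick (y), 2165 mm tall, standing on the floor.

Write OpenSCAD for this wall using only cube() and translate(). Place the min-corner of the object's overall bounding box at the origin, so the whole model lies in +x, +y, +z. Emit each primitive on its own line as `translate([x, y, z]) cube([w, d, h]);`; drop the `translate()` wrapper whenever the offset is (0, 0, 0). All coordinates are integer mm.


cube([3130, 284, 2165]);


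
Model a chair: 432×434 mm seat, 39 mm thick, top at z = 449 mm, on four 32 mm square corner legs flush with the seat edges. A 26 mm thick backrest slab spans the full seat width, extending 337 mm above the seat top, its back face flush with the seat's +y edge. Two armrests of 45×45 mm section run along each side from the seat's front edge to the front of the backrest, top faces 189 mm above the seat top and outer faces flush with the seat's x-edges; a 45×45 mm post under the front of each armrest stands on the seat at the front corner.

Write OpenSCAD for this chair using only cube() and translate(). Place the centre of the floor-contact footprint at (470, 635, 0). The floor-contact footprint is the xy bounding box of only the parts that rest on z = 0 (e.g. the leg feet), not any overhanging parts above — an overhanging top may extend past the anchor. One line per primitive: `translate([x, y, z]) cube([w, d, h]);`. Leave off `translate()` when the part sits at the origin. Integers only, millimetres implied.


// leg_h = 449 - 39 = 410
// arm post h = 189 - 45 = 144
translate([254, 418, 410]) cube([432, 434, 39]);
translate([254, 418, 0]) cube([32, 32, 410]);
translate([654, 418, 0]) cube([32, 32, 410]);
translate([254, 820, 0]) cube([32, 32, 410]);
translate([654, 820, 0]) cube([32, 32, 410]);
translate([254, 826, 449]) cube([432, 26, 337]);
translate([254, 418, 593]) cube([45, 408, 45]);
translate([641, 418, 593]) cube([45, 408, 45]);
translate([254, 418, 449]) cube([45, 45, 144]);
translate([641, 418, 449]) cube([45, 45, 144]);


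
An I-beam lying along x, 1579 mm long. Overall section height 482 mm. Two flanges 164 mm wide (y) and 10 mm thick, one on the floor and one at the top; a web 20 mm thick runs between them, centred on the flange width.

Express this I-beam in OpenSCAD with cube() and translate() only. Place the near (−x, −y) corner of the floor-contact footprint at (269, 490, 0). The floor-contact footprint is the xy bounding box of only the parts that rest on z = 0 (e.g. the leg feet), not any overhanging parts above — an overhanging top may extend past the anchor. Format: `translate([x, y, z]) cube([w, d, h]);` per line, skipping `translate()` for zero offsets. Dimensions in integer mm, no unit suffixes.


translate([269, 490, 0]) cube([1579, 164, 10]);
translate([269, 562, 10]) cube([1579, 20, 462]);
translate([269, 490, 472]) cube([1579, 164, 10]);


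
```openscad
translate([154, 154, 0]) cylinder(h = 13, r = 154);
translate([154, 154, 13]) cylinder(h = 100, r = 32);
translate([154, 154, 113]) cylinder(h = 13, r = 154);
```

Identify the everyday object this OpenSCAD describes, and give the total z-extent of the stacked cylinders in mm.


A spool. The overall height is 126 mm.

Three coaxial cylinders, large–small–large — a spool. Two 13 mm flanges and a 100 mm core give 13 + 100 + 13 = 126 mm.


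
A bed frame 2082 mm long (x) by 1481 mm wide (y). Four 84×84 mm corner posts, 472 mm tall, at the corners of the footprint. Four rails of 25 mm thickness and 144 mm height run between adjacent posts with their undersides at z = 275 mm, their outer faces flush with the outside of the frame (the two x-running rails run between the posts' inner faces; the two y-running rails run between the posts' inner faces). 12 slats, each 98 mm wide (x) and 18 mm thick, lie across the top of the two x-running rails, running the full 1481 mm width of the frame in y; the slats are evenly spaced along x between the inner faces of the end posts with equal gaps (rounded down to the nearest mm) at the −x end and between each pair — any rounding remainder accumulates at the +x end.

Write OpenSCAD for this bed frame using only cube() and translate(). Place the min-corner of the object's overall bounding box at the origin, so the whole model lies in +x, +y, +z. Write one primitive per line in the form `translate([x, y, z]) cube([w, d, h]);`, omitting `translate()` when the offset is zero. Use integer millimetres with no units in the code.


// slat z = rail_z + rail_h = 275 + 144 = 419
// slat gap = ⌊(1914 − 12·98) / 13⌋ = 56
cube([84, 84, 472]);
translate([0, 1397, 0]) cube([84, 84, 472]);
translate([1998, 0, 0]) cube([84, 84, 472]);
translate([1998, 1397, 0]) cube([84, 84, 472]);
translate([84, 0, 275]) cube([1914, 25, 144]);
translate([84, 1456, 275]) cube([1914, 25, 144]);
translate([0, 84, 275]) cube([25, 1313, 144]);
translate([2057, 84, 275]) cube([25, 1313, 144]);
translate([140, 0, 419]) cube([98, 1481, 18]);
translate([294, 0, 419]) cube([98, 1481, 18]);
translate([448, 0, 419]) cube([98, 1481, 18]);
translate([602, 0, 419]) cube([98, 1481, 18]);
translate([756, 0, 419]) cube([98, 1481, 18]);
translate([910, 0, 419]) cube([98, 1481, 18]);
translate([1064, 0, 419]) cube([98, 1481, 18]);
translate([1218, 0, 419]) cube([98, 1481, 18]);
translate([1372, 0, 419]) cube([98, 1481, 18]);
translate([1526, 0, 419]) cube([98, 1481, 18]);
translate([1680, 0, 419]) cube([98, 1481, 18]);
translate([1834, 0, 419]) cube([98, 1481, 18]);


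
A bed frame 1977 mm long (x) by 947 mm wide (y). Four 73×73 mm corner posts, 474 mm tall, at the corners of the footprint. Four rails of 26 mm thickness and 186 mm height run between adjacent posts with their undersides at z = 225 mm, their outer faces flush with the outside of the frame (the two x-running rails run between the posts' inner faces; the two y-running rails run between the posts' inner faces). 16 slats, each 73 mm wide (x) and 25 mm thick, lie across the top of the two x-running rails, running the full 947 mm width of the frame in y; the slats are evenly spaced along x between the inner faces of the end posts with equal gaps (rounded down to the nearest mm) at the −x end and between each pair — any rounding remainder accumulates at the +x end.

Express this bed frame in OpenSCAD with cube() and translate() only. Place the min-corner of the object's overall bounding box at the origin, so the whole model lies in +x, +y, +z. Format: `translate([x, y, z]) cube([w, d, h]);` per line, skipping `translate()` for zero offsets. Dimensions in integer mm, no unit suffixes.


// slat z = rail_z + rail_h = 225 + 186 = 411
// slat gap = ⌊(1831 − 16·73) / 17⌋ = 39
cube([73, 73, 474]);
translate([0, 874, 0]) cube([73, 73, 474]);
translate([1904, 0, 0]) cube([73, 73, 474]);
translate([1904, 874, 0]) cube([73, 73, 474]);
translate([73, 0, 225]) cube([1831, 26, 186]);
translate([73, 921, 225]) cube([1831, 26, 186]);
translate([0, 73, 225]) cube([26, 801, 186]);
translate([1951, 73, 225]) cube([26, 801, 186]);
translate([112, 0, 411]) cube([73, 947, 25]);
translate([224, 0, 411]) cube([73, 947, 25]);
translate([336, 0, 411]) cube([73, 947, 25]);
translate([448, 0, 411]) cube([73, 947, 25]);
translate([560, 0, 411]) cube([73, 947, 25]);
translate([672, 0, 411]) cube([73, 947, 25]);
translate([784, 0, 411]) cube([73, 947, 25]);
translate([896, 0, 411]) cube([73, 947, 25]);
translate([1008, 0, 411]) cube([73, 947, 25]);
translate([1120, 0, 411]) cube([73, 947, 25]);
translate([1232, 0, 411]) cube([73, 947, 25]);
translate([1344, 0, 411]) cube([73, 947, 25]);
translate([1456, 0, 411]) cube([73, 947, 25]);
translate([1568, 0, 411]) cube([73, 947, 25]);
translate([1680, 0, 411]) cube([73, 947, 25]);
translate([1792, 0, 411]) cube([73, 947, 25]);


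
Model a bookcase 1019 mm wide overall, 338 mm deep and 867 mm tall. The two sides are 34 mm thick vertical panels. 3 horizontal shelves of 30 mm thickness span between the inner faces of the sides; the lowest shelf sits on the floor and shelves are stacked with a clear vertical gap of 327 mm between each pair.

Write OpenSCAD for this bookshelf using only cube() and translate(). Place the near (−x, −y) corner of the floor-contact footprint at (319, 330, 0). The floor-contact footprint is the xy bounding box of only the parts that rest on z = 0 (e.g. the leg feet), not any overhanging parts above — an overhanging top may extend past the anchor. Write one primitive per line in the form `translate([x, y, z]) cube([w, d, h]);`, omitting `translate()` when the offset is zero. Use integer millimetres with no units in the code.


translate([319, 330, 0]) cube([34, 338, 867]);
translate([1304, 330, 0]) cube([34, 338, 867]);
translate([353, 330, 0]) cube([951, 338, 30]);
translate([353, 330, 357]) cube([951, 338, 30]);
translate([353, 330, 714]) cube([951, 338, 30]);


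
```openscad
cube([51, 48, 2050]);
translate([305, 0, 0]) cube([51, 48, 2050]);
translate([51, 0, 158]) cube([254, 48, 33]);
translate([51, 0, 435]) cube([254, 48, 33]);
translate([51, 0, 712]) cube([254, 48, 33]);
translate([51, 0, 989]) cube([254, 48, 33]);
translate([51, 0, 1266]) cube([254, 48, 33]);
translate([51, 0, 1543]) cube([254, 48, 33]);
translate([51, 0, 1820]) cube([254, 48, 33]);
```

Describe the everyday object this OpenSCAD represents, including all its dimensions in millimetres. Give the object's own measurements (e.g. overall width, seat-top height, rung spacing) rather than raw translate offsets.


A straight ladder. Two 51×48 mm vertical rails, 2050 mm tall, stand 356 mm apart (outside-to-outside) with their front faces coplanar on the −y side. 7 rungs, each 48 mm deep and 33 mm tall, span between the inner faces of the rails, front faces flush with the rails. The lowest rung's underside is at z = 158 mm and rungs are spaced 277 mm apart (underside to underside).


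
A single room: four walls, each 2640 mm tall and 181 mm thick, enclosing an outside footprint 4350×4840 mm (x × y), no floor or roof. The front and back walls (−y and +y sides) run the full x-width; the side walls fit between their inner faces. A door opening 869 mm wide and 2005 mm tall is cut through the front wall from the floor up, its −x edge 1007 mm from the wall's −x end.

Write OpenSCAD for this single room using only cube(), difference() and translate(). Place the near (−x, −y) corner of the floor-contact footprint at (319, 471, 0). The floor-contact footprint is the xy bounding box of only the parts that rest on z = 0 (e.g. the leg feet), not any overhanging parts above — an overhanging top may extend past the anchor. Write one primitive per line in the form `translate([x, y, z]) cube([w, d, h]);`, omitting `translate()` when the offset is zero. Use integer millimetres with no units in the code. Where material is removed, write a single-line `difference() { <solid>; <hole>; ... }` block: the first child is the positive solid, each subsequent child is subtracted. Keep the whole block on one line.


difference() { translate([319, 471, 0]) cube([4350, 181, 2640]); translate([1326, 471, 0]) cube([869, 181, 2005]); }
translate([319, 5130, 0]) cube([4350, 181, 2640]);
translate([319, 652, 0]) cube([181, 4478, 2640]);
translate([4488, 652, 0]) cube([181, 4478, 2640]);


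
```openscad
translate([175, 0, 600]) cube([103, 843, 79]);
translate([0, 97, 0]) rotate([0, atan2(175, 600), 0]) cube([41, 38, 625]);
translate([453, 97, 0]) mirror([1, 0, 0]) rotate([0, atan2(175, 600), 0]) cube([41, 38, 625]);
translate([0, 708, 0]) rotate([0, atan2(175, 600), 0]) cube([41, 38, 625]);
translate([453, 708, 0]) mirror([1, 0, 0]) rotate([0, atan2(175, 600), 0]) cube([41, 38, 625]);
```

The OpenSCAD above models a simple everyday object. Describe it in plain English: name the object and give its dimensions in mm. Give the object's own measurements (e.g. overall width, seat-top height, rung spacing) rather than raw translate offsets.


A sawhorse. A 103×843×79 mm beam (x, y, z) sits on two A-frame leg pairs. Each pair is two raked legs of 41×38 mm section (38 mm along y) splaying symmetrically in x. Each leg rises 600 mm vertically over 175 mm of horizontal reach and is 625 mm long along its own axis. Every leg's outer bottom edge rests on the floor and its outer top edge meets a bottom edge of the beam — the left legs (tilting toward +x) meet the beam's −x bottom edge, the right legs (their mirror images, tilting toward −x) meet its +x bottom edge — so the leg tops tuck under the beam, the beam's underside is 600 mm above the floor, and the feet are 453 mm apart outside-to-outside with the beam centred between them. The two leg pairs are set in 97 mm from either end of the beam.


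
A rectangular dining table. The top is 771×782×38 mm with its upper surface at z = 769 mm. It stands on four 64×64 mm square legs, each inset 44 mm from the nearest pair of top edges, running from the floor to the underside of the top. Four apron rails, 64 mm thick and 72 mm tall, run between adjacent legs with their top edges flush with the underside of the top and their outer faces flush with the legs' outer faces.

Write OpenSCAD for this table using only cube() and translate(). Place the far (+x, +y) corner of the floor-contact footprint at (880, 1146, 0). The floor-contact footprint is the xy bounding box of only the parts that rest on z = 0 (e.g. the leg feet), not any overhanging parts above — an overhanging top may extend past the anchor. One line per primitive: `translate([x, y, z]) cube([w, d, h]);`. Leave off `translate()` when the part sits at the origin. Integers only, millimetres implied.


translate([153, 408, 731]) cube([771, 782, 38]);
translate([197, 452, 0]) cube([64, 64, 731]);
translate([816, 452, 0]) cube([64, 64, 731]);
translate([197, 1082, 0]) cube([64, 64, 731]);
translate([816, 1082, 0]) cube([64, 64, 731]);
translate([261, 452, 659]) cube([555, 64, 72]);
translate([261, 1082, 659]) cube([555, 64, 72]);
translate([197, 516, 659]) cube([64, 566, 72]);
translate([816, 516, 659]) cube([64, 566, 72]);


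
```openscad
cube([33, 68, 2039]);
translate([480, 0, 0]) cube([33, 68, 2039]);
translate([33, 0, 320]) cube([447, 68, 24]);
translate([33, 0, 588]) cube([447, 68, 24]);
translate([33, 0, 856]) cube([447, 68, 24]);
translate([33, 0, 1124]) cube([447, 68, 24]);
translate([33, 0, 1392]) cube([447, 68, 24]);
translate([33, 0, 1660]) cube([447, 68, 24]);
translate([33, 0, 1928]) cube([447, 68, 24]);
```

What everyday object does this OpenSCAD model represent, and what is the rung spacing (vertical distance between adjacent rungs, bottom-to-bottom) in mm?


A ladder. The rung spacing is 268 mm.

Two tall 33×68 posts with 7 short bars between them — a ladder. Adjacent rungs sit at z = 320 and z = 588, so the spacing is 588 − 320 = 268 mm.


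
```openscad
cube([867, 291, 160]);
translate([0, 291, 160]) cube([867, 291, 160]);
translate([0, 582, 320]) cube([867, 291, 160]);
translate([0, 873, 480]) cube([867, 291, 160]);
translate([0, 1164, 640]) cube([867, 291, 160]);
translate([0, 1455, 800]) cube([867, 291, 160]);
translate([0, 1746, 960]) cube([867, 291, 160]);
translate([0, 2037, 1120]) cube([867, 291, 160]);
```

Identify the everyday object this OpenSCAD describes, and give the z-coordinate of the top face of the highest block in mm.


A staircase. The total rise is 1280 mm.

8 identical blocks, each offset up and back from the previous — a staircase. Each step is 160 mm tall and there are 8 of them, so the total rise is 8 × 160 = 1280 mm.


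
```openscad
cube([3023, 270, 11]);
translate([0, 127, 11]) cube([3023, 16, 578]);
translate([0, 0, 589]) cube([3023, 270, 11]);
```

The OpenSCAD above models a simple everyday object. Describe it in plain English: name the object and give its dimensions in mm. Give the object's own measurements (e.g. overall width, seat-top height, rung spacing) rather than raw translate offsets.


An I-beam lying along x, 3023 mm long. Overall section height 600 mm. Two flanges 270 mm wide (y) and 11 mm thick, one on the floor and one at the top; a web 16 mm thick runs between them, centred on the flange width.


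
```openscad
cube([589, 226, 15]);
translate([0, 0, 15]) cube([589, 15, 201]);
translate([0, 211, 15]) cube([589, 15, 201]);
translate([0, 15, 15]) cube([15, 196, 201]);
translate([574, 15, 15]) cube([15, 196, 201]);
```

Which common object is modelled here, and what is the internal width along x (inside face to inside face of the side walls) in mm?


An open box. The internal width is 559 mm.

A 589×226 base slab with four walls standing on it — an open box. The base is 589 mm wide and the walls are 15 mm thick, so the internal width is 589 − 2 × 15 = 559 mm.


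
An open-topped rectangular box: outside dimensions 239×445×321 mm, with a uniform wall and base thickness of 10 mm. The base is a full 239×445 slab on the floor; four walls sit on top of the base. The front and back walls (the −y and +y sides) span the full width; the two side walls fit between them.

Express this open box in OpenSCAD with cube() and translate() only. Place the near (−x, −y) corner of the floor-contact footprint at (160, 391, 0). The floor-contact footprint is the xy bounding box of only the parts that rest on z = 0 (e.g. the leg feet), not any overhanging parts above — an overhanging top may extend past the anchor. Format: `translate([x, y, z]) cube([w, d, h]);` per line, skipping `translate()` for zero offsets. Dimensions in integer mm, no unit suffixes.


translate([160, 391, 0]) cube([239, 445, 10]);
translate([160, 391, 10]) cube([239, 10, 311]);
translate([160, 826, 10]) cube([239, 10, 311]);
translate([160, 401, 10]) cube([10, 425, 311]);
translate([389, 401, 10]) cube([10, 425, 311]);


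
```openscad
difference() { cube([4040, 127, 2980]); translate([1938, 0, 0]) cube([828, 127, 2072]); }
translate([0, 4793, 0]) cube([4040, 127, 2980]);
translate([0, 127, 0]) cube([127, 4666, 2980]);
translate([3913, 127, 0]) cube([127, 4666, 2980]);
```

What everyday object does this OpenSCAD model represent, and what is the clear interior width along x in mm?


A single room. The interior width is 3786 mm.

Four walls enclosing a rectangle with a door in the front wall — a room. Outside width 4040 minus two 127 mm walls gives 3786 mm.


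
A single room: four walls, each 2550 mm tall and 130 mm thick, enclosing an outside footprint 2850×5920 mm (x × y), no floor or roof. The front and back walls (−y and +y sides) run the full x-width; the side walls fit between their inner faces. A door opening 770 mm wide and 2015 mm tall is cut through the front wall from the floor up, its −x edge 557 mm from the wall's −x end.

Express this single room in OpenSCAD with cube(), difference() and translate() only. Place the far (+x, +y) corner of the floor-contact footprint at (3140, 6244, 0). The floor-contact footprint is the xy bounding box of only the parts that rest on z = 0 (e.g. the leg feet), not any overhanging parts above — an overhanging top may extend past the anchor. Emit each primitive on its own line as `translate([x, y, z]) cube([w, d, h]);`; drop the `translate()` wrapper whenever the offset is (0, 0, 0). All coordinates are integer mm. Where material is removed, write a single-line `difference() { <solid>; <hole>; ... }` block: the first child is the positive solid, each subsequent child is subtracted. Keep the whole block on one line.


difference() { translate([290, 324, 0]) cube([2850, 130, 2550]); translate([847, 324, 0]) cube([770, 130, 2015]); }
translate([290, 6114, 0]) cube([2850, 130, 2550]);
translate([290, 454, 0]) cube([130, 5660, 2550]);
translate([3010, 454, 0]) cube([130, 5660, 2550]);


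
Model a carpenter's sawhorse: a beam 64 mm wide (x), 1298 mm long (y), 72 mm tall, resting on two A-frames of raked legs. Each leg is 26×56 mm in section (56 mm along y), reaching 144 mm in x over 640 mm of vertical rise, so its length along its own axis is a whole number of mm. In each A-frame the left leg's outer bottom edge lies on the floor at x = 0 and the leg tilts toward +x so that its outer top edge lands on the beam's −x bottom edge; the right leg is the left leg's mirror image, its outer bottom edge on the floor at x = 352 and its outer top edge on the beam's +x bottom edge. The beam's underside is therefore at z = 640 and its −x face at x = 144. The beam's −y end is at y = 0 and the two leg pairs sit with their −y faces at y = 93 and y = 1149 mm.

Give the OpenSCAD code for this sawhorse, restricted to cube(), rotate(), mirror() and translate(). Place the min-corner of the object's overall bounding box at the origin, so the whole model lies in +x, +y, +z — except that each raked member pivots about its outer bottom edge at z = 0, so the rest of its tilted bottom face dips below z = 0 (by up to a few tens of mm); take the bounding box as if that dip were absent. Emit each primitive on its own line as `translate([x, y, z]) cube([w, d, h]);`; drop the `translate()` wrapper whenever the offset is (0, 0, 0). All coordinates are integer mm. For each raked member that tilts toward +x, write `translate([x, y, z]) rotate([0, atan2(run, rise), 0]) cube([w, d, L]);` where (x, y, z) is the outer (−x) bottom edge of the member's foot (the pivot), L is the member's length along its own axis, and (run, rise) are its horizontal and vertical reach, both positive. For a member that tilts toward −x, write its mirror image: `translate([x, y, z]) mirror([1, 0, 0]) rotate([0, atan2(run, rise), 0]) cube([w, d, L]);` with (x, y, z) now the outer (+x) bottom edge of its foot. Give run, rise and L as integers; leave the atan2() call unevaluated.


translate([144, 0, 640]) cube([64, 1298, 72]);
translate([0, 93, 0]) rotate([0, atan2(144, 640), 0]) cube([26, 56, 656]);
translate([352, 93, 0]) mirror([1, 0, 0]) rotate([0, atan2(144, 640), 0]) cube([26, 56, 656]);
translate([0, 1149, 0]) rotate([0, atan2(144, 640), 0]) cube([26, 56, 656]);
translate([352, 1149, 0]) mirror([1, 0, 0]) rotate([0, atan2(144, 640), 0]) cube([26, 56, 656]);


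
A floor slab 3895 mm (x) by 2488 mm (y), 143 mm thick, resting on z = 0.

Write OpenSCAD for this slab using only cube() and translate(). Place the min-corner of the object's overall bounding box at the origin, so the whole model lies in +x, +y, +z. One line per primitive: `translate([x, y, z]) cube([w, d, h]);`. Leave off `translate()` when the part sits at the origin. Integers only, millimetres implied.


cube([3895, 2488, 143]);


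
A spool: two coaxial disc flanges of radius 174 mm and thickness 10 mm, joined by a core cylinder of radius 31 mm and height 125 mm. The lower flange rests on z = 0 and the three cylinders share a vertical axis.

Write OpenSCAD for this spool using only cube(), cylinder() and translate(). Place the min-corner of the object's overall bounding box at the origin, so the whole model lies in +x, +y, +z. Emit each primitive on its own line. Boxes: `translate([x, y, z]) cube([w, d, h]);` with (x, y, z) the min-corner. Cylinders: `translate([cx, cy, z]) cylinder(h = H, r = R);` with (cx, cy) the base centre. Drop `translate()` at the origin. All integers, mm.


translate([174, 174, 0]) cylinder(h = 10, r = 174);
translate([174, 174, 10]) cylinder(h = 125, r = 31);
translate([174, 174, 135]) cylinder(h = 10, r = 174);


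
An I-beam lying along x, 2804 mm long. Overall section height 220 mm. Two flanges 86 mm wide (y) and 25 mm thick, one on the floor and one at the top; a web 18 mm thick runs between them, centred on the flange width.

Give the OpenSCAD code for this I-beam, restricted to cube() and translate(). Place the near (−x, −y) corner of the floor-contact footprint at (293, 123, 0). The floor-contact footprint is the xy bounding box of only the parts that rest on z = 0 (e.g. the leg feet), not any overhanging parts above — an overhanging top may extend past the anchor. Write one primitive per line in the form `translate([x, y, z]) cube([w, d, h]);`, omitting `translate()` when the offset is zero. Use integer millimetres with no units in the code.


translate([293, 123, 0]) cube([2804, 86, 25]);
translate([293, 157, 25]) cube([2804, 18, 170]);
translate([293, 123, 195]) cube([2804, 86, 25]);


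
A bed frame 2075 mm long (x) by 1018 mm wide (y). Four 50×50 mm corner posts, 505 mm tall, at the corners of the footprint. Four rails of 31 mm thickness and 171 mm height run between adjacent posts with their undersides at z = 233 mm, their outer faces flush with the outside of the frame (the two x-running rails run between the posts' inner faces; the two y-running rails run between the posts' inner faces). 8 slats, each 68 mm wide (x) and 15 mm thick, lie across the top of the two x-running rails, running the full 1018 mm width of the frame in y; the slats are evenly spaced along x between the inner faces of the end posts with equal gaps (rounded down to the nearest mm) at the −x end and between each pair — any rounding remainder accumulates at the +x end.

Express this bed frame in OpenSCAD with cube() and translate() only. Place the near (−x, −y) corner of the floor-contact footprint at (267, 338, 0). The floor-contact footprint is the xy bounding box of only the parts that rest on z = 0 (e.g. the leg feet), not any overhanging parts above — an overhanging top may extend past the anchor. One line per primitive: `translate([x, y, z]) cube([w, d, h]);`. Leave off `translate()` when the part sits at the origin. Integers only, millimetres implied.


translate([267, 338, 0]) cube([50, 50, 505]);
translate([267, 1306, 0]) cube([50, 50, 505]);
translate([2292, 338, 0]) cube([50, 50, 505]);
translate([2292, 1306, 0]) cube([50, 50, 505]);
translate([317, 338, 233]) cube([1975, 31, 171]);
translate([317, 1325, 233]) cube([1975, 31, 171]);
translate([267, 388, 233]) cube([31, 918, 171]);
translate([2311, 388, 233]) cube([31, 918, 171]);
translate([476, 338, 404]) cube([68, 1018, 15]);
translate([703, 338, 404]) cube([68, 1018, 15]);
translate([930, 338, 404]) cube([68, 1018, 15]);
translate([1157, 338, 404]) cube([68, 1018, 15]);
translate([1384, 338, 404]) cube([68, 1018, 15]);
translate([1611, 338, 404]) cube([68, 1018, 15]);
translate([1838, 338, 404]) cube([68, 1018, 15]);
translate([2065, 338, 404]) cube([68, 1018, 15]);
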